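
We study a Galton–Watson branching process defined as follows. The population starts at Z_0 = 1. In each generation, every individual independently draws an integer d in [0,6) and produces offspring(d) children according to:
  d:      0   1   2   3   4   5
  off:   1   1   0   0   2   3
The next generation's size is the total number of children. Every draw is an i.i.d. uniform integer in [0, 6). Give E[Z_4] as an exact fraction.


Outcome values over d=0..5: [1, 1, 0, 0, 2, 3]
Σy = 7, Σy² = 15, M = 6
μ = 7/6 = 7/6,  σ² = 15/6 − (7/6)² = 41/36
E[Z_0] = 1
E[Z_1] = 7/6·E[Z_0] = 7/6
E[Z_2] = 7/6·E[Z_1] = 49/36
E[Z_3] = 7/6·E[Z_2] = 343/216
E[Z_4] = 7/6·E[Z_3] = 2401/1296

2401/1296


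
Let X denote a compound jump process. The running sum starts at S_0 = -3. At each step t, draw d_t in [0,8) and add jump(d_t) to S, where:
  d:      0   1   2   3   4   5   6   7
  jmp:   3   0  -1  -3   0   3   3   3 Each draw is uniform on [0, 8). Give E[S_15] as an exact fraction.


12

Outcome values over d=0..7: [3, 0, -1, -3, 0, 3, 3, 3]
Σy = 8, Σy² = 46, M = 8
μ = 8/8 = 1,  σ² = 46/8 − (1)² = 19/4
E[S_15] = -3 + 15·(1) = 12


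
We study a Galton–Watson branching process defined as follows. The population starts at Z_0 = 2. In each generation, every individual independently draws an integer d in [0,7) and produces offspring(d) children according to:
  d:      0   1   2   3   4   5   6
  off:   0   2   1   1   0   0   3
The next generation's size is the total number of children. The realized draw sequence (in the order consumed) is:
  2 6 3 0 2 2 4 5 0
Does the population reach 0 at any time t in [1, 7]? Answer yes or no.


yes

gen 0: Z_0=2, draws=[2, 6], offspring=[1, 3], Z_1=4
gen 1: Z_1=4, draws=[3, 0, 2, 2], offspring=[1, 0, 1, 1], Z_2=3
gen 2: Z_2=3, draws=[4, 5, 0], offspring=[0, 0, 0], Z_3=0
gen 3: Z_3=0, draws=[], offspring=[], Z_4=0
gen 4: Z_4=0, draws=[], offspring=[], Z_5=0
gen 5: Z_5=0, draws=[], offspring=[], Z_6=0
gen 6: Z_6=0, draws=[], offspring=[], Z_7=0


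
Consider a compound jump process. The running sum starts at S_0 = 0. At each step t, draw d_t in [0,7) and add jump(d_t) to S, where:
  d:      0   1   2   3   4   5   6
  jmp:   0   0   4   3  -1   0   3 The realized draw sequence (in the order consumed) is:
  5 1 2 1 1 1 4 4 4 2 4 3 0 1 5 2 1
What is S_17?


t=0: S=0, d=5, jump=0, S_1=0
t=1: S=0, d=1, jump=0, S_2=0
t=2: S=0, d=2, jump=4, S_3=4
t=3: S=4, d=1, jump=0, S_4=4
t=4: S=4, d=1, jump=0, S_5=4
t=5: S=4, d=1, jump=0, S_6=4
t=6: S=4, d=4, jump=-1, S_7=3
t=7: S=3, d=4, jump=-1, S_8=2
t=8: S=2, d=4, jump=-1, S_9=1
t=9: S=1, d=2, jump=4, S_10=5
t=10: S=5, d=4, jump=-1, S_11=4
t=11: S=4, d=3, jump=3, S_12=7
t=12: S=7, d=0, jump=0, S_13=7
t=13: S=7, d=1, jump=0, S_14=7
t=14: S=7, d=5, jump=0, S_15=7
t=15: S=7, d=2, jump=4, S_16=11
t=16: S=11, d=1, jump=0, S_17=11

11


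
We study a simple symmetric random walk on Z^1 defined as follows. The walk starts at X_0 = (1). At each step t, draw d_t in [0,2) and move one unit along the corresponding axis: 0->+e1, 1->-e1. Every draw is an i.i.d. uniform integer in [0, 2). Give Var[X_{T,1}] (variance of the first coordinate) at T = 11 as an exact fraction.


Outcome values over d=0..1: [1, -1]
Σy = 0, Σy² = 2, M = 2
μ = 0/2 = 0,  σ² = 2/2 − (0)² = 1
Independent increments: Var[X_11] = 11·σ² = 11·(1) = 11

11


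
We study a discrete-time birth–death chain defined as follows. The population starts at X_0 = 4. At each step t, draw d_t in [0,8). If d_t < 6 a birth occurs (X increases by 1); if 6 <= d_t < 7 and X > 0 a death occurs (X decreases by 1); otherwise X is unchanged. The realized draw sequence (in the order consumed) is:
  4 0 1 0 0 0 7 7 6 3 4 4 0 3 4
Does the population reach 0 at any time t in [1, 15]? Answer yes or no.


no

t=0: X=4, d=4 → birth, X_1=5
t=1: X=5, d=0 → birth, X_2=6
t=2: X=6, d=1 → birth, X_3=7
t=3: X=7, d=0 → birth, X_4=8
t=4: X=8, d=0 → birth, X_5=9
t=5: X=9, d=0 → birth, X_6=10
t=6: X=10, d=7 → hold, X_7=10
t=7: X=10, d=7 → hold, X_8=10
t=8: X=10, d=6 → death, X_9=9
t=9: X=9, d=3 → birth, X_10=10
t=10: X=10, d=4 → birth, X_11=11
t=11: X=11, d=4 → birth, X_12=12
t=12: X=12, d=0 → birth, X_13=13
t=13: X=13, d=3 → birth, X_14=14
t=14: X=14, d=4 → birth, X_15=15


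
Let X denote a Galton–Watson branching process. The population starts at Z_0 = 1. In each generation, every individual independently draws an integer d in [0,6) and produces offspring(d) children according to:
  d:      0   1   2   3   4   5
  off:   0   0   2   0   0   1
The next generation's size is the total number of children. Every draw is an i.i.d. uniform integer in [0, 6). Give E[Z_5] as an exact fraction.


Outcome values over d=0..5: [0, 0, 2, 0, 0, 1]
Σy = 3, Σy² = 5, M = 6
μ = 3/6 = 1/2,  σ² = 5/6 − (1/2)² = 7/12
E[Z_0] = 1
E[Z_1] = 1/2·E[Z_0] = 1/2
E[Z_2] = 1/2·E[Z_1] = 1/4
E[Z_3] = 1/2·E[Z_2] = 1/8
E[Z_4] = 1/2·E[Z_3] = 1/16
E[Z_5] = 1/2·E[Z_4] = 1/32

1/32


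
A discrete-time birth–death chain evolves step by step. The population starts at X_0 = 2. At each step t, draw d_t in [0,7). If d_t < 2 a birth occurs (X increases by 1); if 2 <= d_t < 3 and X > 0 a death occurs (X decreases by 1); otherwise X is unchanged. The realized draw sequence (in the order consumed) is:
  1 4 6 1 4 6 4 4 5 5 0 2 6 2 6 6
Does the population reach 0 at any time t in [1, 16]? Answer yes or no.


t=0: X=2, d=1 → birth, X_1=3
t=1: X=3, d=4 → hold, X_2=3
t=2: X=3, d=6 → hold, X_3=3
t=3: X=3, d=1 → birth, X_4=4
t=4: X=4, d=4 → hold, X_5=4
t=5: X=4, d=6 → hold, X_6=4
t=6: X=4, d=4 → hold, X_7=4
t=7: X=4, d=4 → hold, X_8=4
t=8: X=4, d=5 → hold, X_9=4
t=9: X=4, d=5 → hold, X_10=4
t=10: X=4, d=0 → birth, X_11=5
t=11: X=5, d=2 → death, X_12=4
t=12: X=4, d=6 → hold, X_13=4
t=13: X=4, d=2 → death, X_14=3
t=14: X=3, d=6 → hold, X_15=3
t=15: X=3, d=6 → hold, X_16=3

no


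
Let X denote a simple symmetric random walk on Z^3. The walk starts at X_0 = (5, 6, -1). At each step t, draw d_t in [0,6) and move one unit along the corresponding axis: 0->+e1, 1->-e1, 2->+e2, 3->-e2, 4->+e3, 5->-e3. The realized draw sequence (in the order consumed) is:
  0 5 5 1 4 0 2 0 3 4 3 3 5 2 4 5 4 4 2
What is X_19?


(7, 6, 0)

t=0: X=(5, 6, -1), d=0 → +e1, X_1=(6, 6, -1)
t=1: X=(6, 6, -1), d=5 → -e3, X_2=(6, 6, -2)
t=2: X=(6, 6, -2), d=5 → -e3, X_3=(6, 6, -3)
t=3: X=(6, 6, -3), d=1 → -e1, X_4=(5, 6, -3)
t=4: X=(5, 6, -3), d=4 → +e3, X_5=(5, 6, -2)
t=5: X=(5, 6, -2), d=0 → +e1, X_6=(6, 6, -2)
t=6: X=(6, 6, -2), d=2 → +e2, X_7=(6, 7, -2)
t=7: X=(6, 7, -2), d=0 → +e1, X_8=(7, 7, -2)
t=8: X=(7, 7, -2), d=3 → -e2, X_9=(7, 6, -2)
t=9: X=(7, 6, -2), d=4 → +e3, X_10=(7, 6, -1)
t=10: X=(7, 6, -1), d=3 → -e2, X_11=(7, 5, -1)
t=11: X=(7, 5, -1), d=3 → -e2, X_12=(7, 4, -1)
t=12: X=(7, 4, -1), d=5 → -e3, X_13=(7, 4, -2)
t=13: X=(7, 4, -2), d=2 → +e2, X_14=(7, 5, -2)
t=14: X=(7, 5, -2), d=4 → +e3, X_15=(7, 5, -1)
t=15: X=(7, 5, -1), d=5 → -e3, X_16=(7, 5, -2)
t=16: X=(7, 5, -2), d=4 → +e3, X_17=(7, 5, -1)
t=17: X=(7, 5, -1), d=4 → +e3, X_18=(7, 5, 0)
t=18: X=(7, 5, 0), d=2 → +e2, X_19=(7, 6, 0)


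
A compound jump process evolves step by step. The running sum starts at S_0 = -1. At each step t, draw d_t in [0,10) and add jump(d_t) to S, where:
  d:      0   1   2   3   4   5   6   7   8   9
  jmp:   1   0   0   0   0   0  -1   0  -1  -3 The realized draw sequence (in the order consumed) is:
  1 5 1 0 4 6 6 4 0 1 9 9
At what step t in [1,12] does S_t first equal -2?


7

t=0: S=-1, d=1, jump=0, S_1=-1
t=1: S=-1, d=5, jump=0, S_2=-1
t=2: S=-1, d=1, jump=0, S_3=-1
t=3: S=-1, d=0, jump=1, S_4=0
t=4: S=0, d=4, jump=0, S_5=0
t=5: S=0, d=6, jump=-1, S_6=-1
t=6: S=-1, d=6, jump=-1, S_7=-2
t=7: S=-2, d=4, jump=0, S_8=-2
t=8: S=-2, d=0, jump=1, S_9=-1
t=9: S=-1, d=1, jump=0, S_10=-1
t=10: S=-1, d=9, jump=-3, S_11=-4
t=11: S=-4, d=9, jump=-3, S_12=-7


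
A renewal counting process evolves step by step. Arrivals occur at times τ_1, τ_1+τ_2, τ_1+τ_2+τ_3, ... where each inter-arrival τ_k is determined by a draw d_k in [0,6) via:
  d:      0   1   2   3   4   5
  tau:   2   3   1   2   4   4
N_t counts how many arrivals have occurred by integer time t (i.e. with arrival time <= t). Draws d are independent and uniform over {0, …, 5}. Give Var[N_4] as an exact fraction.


490271/1679616

Inter-arrival values over d=0..5: [2, 3, 1, 2, 4, 4]
Each d has probability 1/6, so the pmf of τ is: f(1) = 1/6, f(2) = 1/3, f(3) = 1/6, f(4) = 1/3
Let p_n(j) = P(N_n = j), with p_0 = [1]. Condition on τ_1: p_n(0) = P(τ > n), and for j >= 1, p_n(j) = Σ_{k<=n} f(k)·p_{n−k}(j−1)
p_1 = [5/6, 1/6]  (j = 0..1)
p_2 = [1/2, 17/36, 1/36]  (j = 0..2)
p_3 = [1/3, 19/36, 29/216, 1/216]  (j = 0..3)
p_4 = [0, 25/36, 59/216, 41/1296, 1/1296]  (j = 0..4)
E[N_4] = Σ j·p_4(j) = 1735/1296;  E[N_4²] = Σ j²·p_4(j) = 2701/1296
Var[N_4] = 2701/1296 − (1735/1296)² = 490271/1679616


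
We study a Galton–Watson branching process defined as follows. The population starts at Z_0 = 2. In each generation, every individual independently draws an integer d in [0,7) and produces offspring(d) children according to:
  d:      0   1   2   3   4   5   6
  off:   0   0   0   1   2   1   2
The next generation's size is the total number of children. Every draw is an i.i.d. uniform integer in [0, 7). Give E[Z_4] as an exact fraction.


Outcome values over d=0..6: [0, 0, 0, 1, 2, 1, 2]
Σy = 6, Σy² = 10, M = 7
μ = 6/7 = 6/7,  σ² = 10/7 − (6/7)² = 34/49
E[Z_0] = 2
E[Z_1] = 6/7·E[Z_0] = 12/7
E[Z_2] = 6/7·E[Z_1] = 72/49
E[Z_3] = 6/7·E[Z_2] = 432/343
E[Z_4] = 6/7·E[Z_3] = 2592/2401

2592/2401


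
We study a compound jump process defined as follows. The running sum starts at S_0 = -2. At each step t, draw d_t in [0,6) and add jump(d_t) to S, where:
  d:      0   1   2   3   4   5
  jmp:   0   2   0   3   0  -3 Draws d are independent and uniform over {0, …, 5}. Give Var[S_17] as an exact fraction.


544/9

Outcome values over d=0..5: [0, 2, 0, 3, 0, -3]
Σy = 2, Σy² = 22, M = 6
μ = 2/6 = 1/3,  σ² = 22/6 − (1/3)² = 32/9
Independent increments: Var[S_17] = 17·σ² = 17·(32/9) = 544/9


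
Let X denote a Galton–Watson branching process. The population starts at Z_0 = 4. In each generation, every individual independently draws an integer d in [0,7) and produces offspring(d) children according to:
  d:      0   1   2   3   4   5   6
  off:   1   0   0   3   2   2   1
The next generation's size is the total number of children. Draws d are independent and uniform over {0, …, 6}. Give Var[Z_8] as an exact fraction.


18545099832529920/33232930569601

Outcome values over d=0..6: [1, 0, 0, 3, 2, 2, 1]
Σy = 9, Σy² = 19, M = 7
μ = 9/7 = 9/7,  σ² = 19/7 − (9/7)² = 52/49
V_0 = 0, E_0 = 4
V_1 = 52/49·E_0 + (9/7)²·V_0 = 208/49;  E_1 = 36/7
V_2 = 52/49·E_1 + (9/7)²·V_1 = 29952/2401;  E_2 = 324/49
V_3 = 52/49·E_2 + (9/7)²·V_2 = 3251664/117649;  E_3 = 2916/343
V_4 = 52/49·E_3 + (9/7)²·V_3 = 315394560/5764801;  E_4 = 26244/2401
V_5 = 52/49·E_4 + (9/7)²·V_4 = 28823575248/282475249;  E_5 = 236196/16807
V_6 = 52/49·E_5 + (9/7)²·V_5 = 2541136396032/13841287201;  E_6 = 2125764/117649
V_7 = 52/49·E_6 + (9/7)²·V_6 = 218836936538064/678223072849;  E_7 = 19131876/823543
V_8 = 52/49·E_7 + (9/7)²·V_7 = 18545099832529920/33232930569601;  E_8 = 172186884/5764801


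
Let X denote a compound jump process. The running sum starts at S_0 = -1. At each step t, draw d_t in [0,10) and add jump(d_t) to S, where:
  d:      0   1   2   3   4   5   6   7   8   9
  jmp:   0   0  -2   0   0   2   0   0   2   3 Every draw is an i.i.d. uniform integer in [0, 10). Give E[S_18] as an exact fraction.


Outcome values over d=0..9: [0, 0, -2, 0, 0, 2, 0, 0, 2, 3]
Σy = 5, Σy² = 21, M = 10
μ = 5/10 = 1/2,  σ² = 21/10 − (1/2)² = 37/20
E[S_18] = -1 + 18·(1/2) = 8

8


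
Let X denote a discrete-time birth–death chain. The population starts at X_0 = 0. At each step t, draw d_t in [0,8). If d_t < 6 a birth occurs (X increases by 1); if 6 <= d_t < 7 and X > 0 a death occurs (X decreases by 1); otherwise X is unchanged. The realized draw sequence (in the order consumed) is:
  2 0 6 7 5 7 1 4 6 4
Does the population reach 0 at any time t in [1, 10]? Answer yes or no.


t=0: X=0, d=2 → birth, X_1=1
t=1: X=1, d=0 → birth, X_2=2
t=2: X=2, d=6 → death, X_3=1
t=3: X=1, d=7 → hold, X_4=1
t=4: X=1, d=5 → birth, X_5=2
t=5: X=2, d=7 → hold, X_6=2
t=6: X=2, d=1 → birth, X_7=3
t=7: X=3, d=4 → birth, X_8=4
t=8: X=4, d=6 → death, X_9=3
t=9: X=3, d=4 → birth, X_10=4

no


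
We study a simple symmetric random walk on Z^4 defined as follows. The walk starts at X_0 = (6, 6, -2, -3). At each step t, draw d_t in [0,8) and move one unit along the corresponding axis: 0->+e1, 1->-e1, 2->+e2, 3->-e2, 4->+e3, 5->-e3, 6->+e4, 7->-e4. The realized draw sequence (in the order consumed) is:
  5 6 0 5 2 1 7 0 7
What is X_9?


(7, 7, -4, -4)

t=0: X=(6, 6, -2, -3), d=5 → -e3, X_1=(6, 6, -3, -3)
t=1: X=(6, 6, -3, -3), d=6 → +e4, X_2=(6, 6, -3, -2)
t=2: X=(6, 6, -3, -2), d=0 → +e1, X_3=(7, 6, -3, -2)
t=3: X=(7, 6, -3, -2), d=5 → -e3, X_4=(7, 6, -4, -2)
t=4: X=(7, 6, -4, -2), d=2 → +e2, X_5=(7, 7, -4, -2)
t=5: X=(7, 7, -4, -2), d=1 → -e1, X_6=(6, 7, -4, -2)
t=6: X=(6, 7, -4, -2), d=7 → -e4, X_7=(6, 7, -4, -3)
t=7: X=(6, 7, -4, -3), d=0 → +e1, X_8=(7, 7, -4, -3)
t=8: X=(7, 7, -4, -3), d=7 → -e4, X_9=(7, 7, -4, -4)


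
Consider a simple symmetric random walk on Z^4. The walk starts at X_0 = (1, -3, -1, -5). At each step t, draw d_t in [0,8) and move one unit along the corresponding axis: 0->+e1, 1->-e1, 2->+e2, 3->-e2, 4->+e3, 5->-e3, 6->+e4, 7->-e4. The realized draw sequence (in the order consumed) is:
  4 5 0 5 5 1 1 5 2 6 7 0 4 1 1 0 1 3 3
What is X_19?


t=0: X=(1, -3, -1, -5), d=4 → +e3, X_1=(1, -3, 0, -5)
t=1: X=(1, -3, 0, -5), d=5 → -e3, X_2=(1, -3, -1, -5)
t=2: X=(1, -3, -1, -5), d=0 → +e1, X_3=(2, -3, -1, -5)
t=3: X=(2, -3, -1, -5), d=5 → -e3, X_4=(2, -3, -2, -5)
t=4: X=(2, -3, -2, -5), d=5 → -e3, X_5=(2, -3, -3, -5)
t=5: X=(2, -3, -3, -5), d=1 → -e1, X_6=(1, -3, -3, -5)
t=6: X=(1, -3, -3, -5), d=1 → -e1, X_7=(0, -3, -3, -5)
t=7: X=(0, -3, -3, -5), d=5 → -e3, X_8=(0, -3, -4, -5)
t=8: X=(0, -3, -4, -5), d=2 → +e2, X_9=(0, -2, -4, -5)
t=9: X=(0, -2, -4, -5), d=6 → +e4, X_10=(0, -2, -4, -4)
t=10: X=(0, -2, -4, -4), d=7 → -e4, X_11=(0, -2, -4, -5)
t=11: X=(0, -2, -4, -5), d=0 → +e1, X_12=(1, -2, -4, -5)
t=12: X=(1, -2, -4, -5), d=4 → +e3, X_13=(1, -2, -3, -5)
t=13: X=(1, -2, -3, -5), d=1 → -e1, X_14=(0, -2, -3, -5)
t=14: X=(0, -2, -3, -5), d=1 → -e1, X_15=(-1, -2, -3, -5)
t=15: X=(-1, -2, -3, -5), d=0 → +e1, X_16=(0, -2, -3, -5)
t=16: X=(0, -2, -3, -5), d=1 → -e1, X_17=(-1, -2, -3, -5)
t=17: X=(-1, -2, -3, -5), d=3 → -e2, X_18=(-1, -3, -3, -5)
t=18: X=(-1, -3, -3, -5), d=3 → -e2, X_19=(-1, -4, -3, -5)

(-1, -4, -3, -5)


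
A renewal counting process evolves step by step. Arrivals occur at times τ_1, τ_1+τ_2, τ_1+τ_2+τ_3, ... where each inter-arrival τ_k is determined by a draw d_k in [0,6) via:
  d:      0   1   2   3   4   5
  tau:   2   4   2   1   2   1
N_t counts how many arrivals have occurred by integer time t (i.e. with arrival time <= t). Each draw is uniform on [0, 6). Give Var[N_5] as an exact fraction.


Inter-arrival values over d=0..5: [2, 4, 2, 1, 2, 1]
Each d has probability 1/6, so the pmf of τ is: f(1) = 1/3, f(2) = 1/2, f(4) = 1/6
Let p_n(j) = P(N_n = j), with p_0 = [1]. Condition on τ_1: p_n(0) = P(τ > n), and for j >= 1, p_n(j) = Σ_{k<=n} f(k)·p_{n−k}(j−1)
p_1 = [2/3, 1/3]  (j = 0..1)
p_2 = [1/6, 13/18, 1/9]  (j = 0..2)
p_3 = [1/6, 7/18, 11/27, 1/27]  (j = 0..3)
p_4 = [0, 11/36, 53/108, 31/162, 1/81]  (j = 0..4)
p_5 = [0, 7/36, 19/54, 119/324, 20/243, 1/243]  (j = 0..5)
E[N_5] = Σ j·p_5(j) = 571/243;  E[N_5²] = Σ j²·p_5(j) = 1025/162
Var[N_5] = 1025/162 − (571/243)² = 95143/118098

95143/118098


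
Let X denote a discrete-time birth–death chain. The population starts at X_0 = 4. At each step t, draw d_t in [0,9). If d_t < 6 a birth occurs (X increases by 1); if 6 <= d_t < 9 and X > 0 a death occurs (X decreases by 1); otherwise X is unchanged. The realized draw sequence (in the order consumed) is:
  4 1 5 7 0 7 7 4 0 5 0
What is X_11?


9

t=0: X=4, d=4 → birth, X_1=5
t=1: X=5, d=1 → birth, X_2=6
t=2: X=6, d=5 → birth, X_3=7
t=3: X=7, d=7 → death, X_4=6
t=4: X=6, d=0 → birth, X_5=7
t=5: X=7, d=7 → death, X_6=6
t=6: X=6, d=7 → death, X_7=5
t=7: X=5, d=4 → birth, X_8=6
t=8: X=6, d=0 → birth, X_9=7
t=9: X=7, d=5 → birth, X_10=8
t=10: X=8, d=0 → birth, X_11=9


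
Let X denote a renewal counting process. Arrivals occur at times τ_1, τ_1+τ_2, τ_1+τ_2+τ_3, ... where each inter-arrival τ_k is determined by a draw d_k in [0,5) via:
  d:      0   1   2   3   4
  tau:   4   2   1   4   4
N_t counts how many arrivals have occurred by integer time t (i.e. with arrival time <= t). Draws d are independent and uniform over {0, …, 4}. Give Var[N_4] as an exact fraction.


88484/390625

Inter-arrival values over d=0..4: [4, 2, 1, 4, 4]
Each d has probability 1/5, so the pmf of τ is: f(1) = 1/5, f(2) = 1/5, f(4) = 3/5
Let p_n(j) = P(N_n = j), with p_0 = [1]. Condition on τ_1: p_n(0) = P(τ > n), and for j >= 1, p_n(j) = Σ_{k<=n} f(k)·p_{n−k}(j−1)
p_1 = [4/5, 1/5]  (j = 0..1)
p_2 = [3/5, 9/25, 1/25]  (j = 0..2)
p_3 = [3/5, 7/25, 14/125, 1/125]  (j = 0..3)
p_4 = [0, 21/25, 16/125, 19/625, 1/625]  (j = 0..4)
E[N_4] = Σ j·p_4(j) = 746/625;  E[N_4²] = Σ j²·p_4(j) = 1032/625
Var[N_4] = 1032/625 − (746/625)² = 88484/390625


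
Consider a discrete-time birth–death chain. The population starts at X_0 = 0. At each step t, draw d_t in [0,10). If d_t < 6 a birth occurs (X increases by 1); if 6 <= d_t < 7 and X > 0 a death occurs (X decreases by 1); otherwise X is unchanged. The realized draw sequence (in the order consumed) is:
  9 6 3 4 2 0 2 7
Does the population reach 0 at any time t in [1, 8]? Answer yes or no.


t=0: X=0, d=9 → hold, X_1=0
t=1: X=0, d=6 → hold, X_2=0
t=2: X=0, d=3 → birth, X_3=1
t=3: X=1, d=4 → birth, X_4=2
t=4: X=2, d=2 → birth, X_5=3
t=5: X=3, d=0 → birth, X_6=4
t=6: X=4, d=2 → birth, X_7=5
t=7: X=5, d=7 → hold, X_8=5

yes


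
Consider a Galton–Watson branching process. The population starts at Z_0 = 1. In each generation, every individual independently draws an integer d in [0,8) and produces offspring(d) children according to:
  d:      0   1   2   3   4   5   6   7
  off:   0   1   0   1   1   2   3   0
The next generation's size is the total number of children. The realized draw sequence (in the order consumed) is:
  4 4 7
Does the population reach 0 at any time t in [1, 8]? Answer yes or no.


yes

gen 0: Z_0=1, draws=[4], offspring=[1], Z_1=1
gen 1: Z_1=1, draws=[4], offspring=[1], Z_2=1
gen 2: Z_2=1, draws=[7], offspring=[0], Z_3=0
gen 3: Z_3=0, draws=[], offspring=[], Z_4=0
gen 4: Z_4=0, draws=[], offspring=[], Z_5=0
gen 5: Z_5=0, draws=[], offspring=[], Z_6=0
gen 6: Z_6=0, draws=[], offspring=[], Z_7=0
gen 7: Z_7=0, draws=[], offspring=[], Z_8=0


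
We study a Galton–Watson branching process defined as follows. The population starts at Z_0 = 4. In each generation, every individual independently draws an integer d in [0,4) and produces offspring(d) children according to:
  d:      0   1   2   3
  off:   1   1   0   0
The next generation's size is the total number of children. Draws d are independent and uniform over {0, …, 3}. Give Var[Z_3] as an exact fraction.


Outcome values over d=0..3: [1, 1, 0, 0]
Σy = 2, Σy² = 2, M = 4
μ = 2/4 = 1/2,  σ² = 2/4 − (1/2)² = 1/4
V_0 = 0, E_0 = 4
V_1 = 1/4·E_0 + (1/2)²·V_0 = 1;  E_1 = 2
V_2 = 1/4·E_1 + (1/2)²·V_1 = 3/4;  E_2 = 1
V_3 = 1/4·E_2 + (1/2)²·V_2 = 7/16;  E_3 = 1/2

7/16


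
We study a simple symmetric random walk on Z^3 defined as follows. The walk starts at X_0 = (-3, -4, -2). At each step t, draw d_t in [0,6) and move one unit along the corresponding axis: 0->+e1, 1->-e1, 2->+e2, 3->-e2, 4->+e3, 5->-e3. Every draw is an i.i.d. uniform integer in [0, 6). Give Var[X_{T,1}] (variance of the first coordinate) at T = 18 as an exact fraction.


Outcome values over d=0..5: [1, -1, 0, 0, 0, 0]
Σy = 0, Σy² = 2, M = 6
μ = 0/6 = 0,  σ² = 2/6 − (0)² = 1/3
Independent increments: Var[X_18] = 18·σ² = 18·(1/3) = 6

6


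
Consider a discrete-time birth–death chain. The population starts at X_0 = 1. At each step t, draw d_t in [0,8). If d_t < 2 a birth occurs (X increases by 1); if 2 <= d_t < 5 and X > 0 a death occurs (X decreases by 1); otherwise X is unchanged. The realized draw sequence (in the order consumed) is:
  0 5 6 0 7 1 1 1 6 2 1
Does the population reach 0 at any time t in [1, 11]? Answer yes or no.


no

t=0: X=1, d=0 → birth, X_1=2
t=1: X=2, d=5 → hold, X_2=2
t=2: X=2, d=6 → hold, X_3=2
t=3: X=2, d=0 → birth, X_4=3
t=4: X=3, d=7 → hold, X_5=3
t=5: X=3, d=1 → birth, X_6=4
t=6: X=4, d=1 → birth, X_7=5
t=7: X=5, d=1 → birth, X_8=6
t=8: X=6, d=6 → hold, X_9=6
t=9: X=6, d=2 → death, X_10=5
t=10: X=5, d=1 → birth, X_11=6


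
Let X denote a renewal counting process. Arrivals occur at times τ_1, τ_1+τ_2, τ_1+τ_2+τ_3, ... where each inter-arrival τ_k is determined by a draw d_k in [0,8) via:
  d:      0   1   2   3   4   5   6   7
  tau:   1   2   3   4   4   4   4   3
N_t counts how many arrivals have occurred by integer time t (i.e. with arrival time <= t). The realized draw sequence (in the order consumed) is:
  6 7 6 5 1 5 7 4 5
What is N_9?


2

draw d_1=6: τ_1=4, arrival time A_1=4
draw d_2=7: τ_2=3, arrival time A_2=7
draw d_3=6: τ_3=4, arrival time A_3=11
draw d_4=5: τ_4=4, arrival time A_4=15
draw d_5=1: τ_5=2, arrival time A_5=17
draw d_6=5: τ_6=4, arrival time A_6=21
draw d_7=7: τ_7=3, arrival time A_7=24
draw d_8=4: τ_8=4, arrival time A_8=28
draw d_9=5: τ_9=4, arrival time A_9=32
N_t over t=0..9: 0:0 1:0 2:0 3:0 4:1 5:1 6:1 7:2 8:2 9:2


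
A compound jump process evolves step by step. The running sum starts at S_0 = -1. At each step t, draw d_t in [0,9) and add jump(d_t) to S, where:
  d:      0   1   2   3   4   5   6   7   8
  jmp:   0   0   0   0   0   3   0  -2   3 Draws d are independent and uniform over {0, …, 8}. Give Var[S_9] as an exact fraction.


Outcome values over d=0..8: [0, 0, 0, 0, 0, 3, 0, -2, 3]
Σy = 4, Σy² = 22, M = 9
μ = 4/9 = 4/9,  σ² = 22/9 − (4/9)² = 182/81
Independent increments: Var[S_9] = 9·σ² = 9·(182/81) = 182/9

182/9


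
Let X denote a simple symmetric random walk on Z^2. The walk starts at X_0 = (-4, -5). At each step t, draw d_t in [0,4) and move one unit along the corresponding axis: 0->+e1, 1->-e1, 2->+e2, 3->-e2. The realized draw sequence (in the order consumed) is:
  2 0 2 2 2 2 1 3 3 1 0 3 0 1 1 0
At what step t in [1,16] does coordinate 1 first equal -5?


t=0: X=(-4, -5), d=2 → +e2, X_1=(-4, -4)
t=1: X=(-4, -4), d=0 → +e1, X_2=(-3, -4)
t=2: X=(-3, -4), d=2 → +e2, X_3=(-3, -3)
t=3: X=(-3, -3), d=2 → +e2, X_4=(-3, -2)
t=4: X=(-3, -2), d=2 → +e2, X_5=(-3, -1)
t=5: X=(-3, -1), d=2 → +e2, X_6=(-3, 0)
t=6: X=(-3, 0), d=1 → -e1, X_7=(-4, 0)
t=7: X=(-4, 0), d=3 → -e2, X_8=(-4, -1)
t=8: X=(-4, -1), d=3 → -e2, X_9=(-4, -2)
t=9: X=(-4, -2), d=1 → -e1, X_10=(-5, -2)
t=10: X=(-5, -2), d=0 → +e1, X_11=(-4, -2)
t=11: X=(-4, -2), d=3 → -e2, X_12=(-4, -3)
t=12: X=(-4, -3), d=0 → +e1, X_13=(-3, -3)
t=13: X=(-3, -3), d=1 → -e1, X_14=(-4, -3)
t=14: X=(-4, -3), d=1 → -e1, X_15=(-5, -3)
t=15: X=(-5, -3), d=0 → +e1, X_16=(-4, -3)

10


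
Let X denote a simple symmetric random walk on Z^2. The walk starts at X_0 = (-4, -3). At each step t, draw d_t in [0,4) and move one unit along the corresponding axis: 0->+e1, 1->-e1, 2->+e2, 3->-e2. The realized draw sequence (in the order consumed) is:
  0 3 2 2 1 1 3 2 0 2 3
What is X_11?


t=0: X=(-4, -3), d=0 → +e1, X_1=(-3, -3)
t=1: X=(-3, -3), d=3 → -e2, X_2=(-3, -4)
t=2: X=(-3, -4), d=2 → +e2, X_3=(-3, -3)
t=3: X=(-3, -3), d=2 → +e2, X_4=(-3, -2)
t=4: X=(-3, -2), d=1 → -e1, X_5=(-4, -2)
t=5: X=(-4, -2), d=1 → -e1, X_6=(-5, -2)
t=6: X=(-5, -2), d=3 → -e2, X_7=(-5, -3)
t=7: X=(-5, -3), d=2 → +e2, X_8=(-5, -2)
t=8: X=(-5, -2), d=0 → +e1, X_9=(-4, -2)
t=9: X=(-4, -2), d=2 → +e2, X_10=(-4, -1)
t=10: X=(-4, -1), d=3 → -e2, X_11=(-4, -2)

(-4, -2)


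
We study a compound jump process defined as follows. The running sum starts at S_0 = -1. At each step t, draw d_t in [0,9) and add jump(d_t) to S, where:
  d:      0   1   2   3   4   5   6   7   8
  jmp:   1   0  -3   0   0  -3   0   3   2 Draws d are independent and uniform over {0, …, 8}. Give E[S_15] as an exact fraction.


Outcome values over d=0..8: [1, 0, -3, 0, 0, -3, 0, 3, 2]
Σy = 0, Σy² = 32, M = 9
μ = 0/9 = 0,  σ² = 32/9 − (0)² = 32/9
E[S_15] = -1 + 15·(0) = -1

-1


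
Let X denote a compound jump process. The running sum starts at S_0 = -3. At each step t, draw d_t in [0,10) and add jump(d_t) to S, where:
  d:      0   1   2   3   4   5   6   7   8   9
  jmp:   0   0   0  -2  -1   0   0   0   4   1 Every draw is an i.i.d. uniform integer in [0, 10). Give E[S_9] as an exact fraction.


-6/5

Outcome values over d=0..9: [0, 0, 0, -2, -1, 0, 0, 0, 4, 1]
Σy = 2, Σy² = 22, M = 10
μ = 2/10 = 1/5,  σ² = 22/10 − (1/5)² = 54/25
E[S_9] = -3 + 9·(1/5) = -6/5


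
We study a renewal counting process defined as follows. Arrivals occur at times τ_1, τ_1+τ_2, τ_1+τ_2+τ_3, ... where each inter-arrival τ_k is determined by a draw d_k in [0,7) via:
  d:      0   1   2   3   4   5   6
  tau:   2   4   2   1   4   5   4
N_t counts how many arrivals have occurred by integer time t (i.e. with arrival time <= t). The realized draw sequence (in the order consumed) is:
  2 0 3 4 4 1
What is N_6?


draw d_1=2: τ_1=2, arrival time A_1=2
draw d_2=0: τ_2=2, arrival time A_2=4
draw d_3=3: τ_3=1, arrival time A_3=5
draw d_4=4: τ_4=4, arrival time A_4=9
draw d_5=4: τ_5=4, arrival time A_5=13
draw d_6=1: τ_6=4, arrival time A_6=17
N_t over t=0..6: 0:0 1:0 2:1 3:1 4:2 5:3 6:3

3


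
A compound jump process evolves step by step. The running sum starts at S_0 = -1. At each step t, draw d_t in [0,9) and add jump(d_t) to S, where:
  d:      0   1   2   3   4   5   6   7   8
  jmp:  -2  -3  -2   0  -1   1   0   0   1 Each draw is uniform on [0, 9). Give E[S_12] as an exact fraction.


-9

Outcome values over d=0..8: [-2, -3, -2, 0, -1, 1, 0, 0, 1]
Σy = -6, Σy² = 20, M = 9
μ = -6/9 = -2/3,  σ² = 20/9 − (-2/3)² = 16/9
E[S_12] = -1 + 12·(-2/3) = -9


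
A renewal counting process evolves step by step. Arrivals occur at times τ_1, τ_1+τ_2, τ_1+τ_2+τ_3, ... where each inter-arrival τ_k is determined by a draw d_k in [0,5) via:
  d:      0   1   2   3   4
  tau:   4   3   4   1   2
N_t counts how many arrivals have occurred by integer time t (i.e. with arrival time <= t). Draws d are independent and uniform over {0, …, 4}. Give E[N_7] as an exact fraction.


Inter-arrival values over d=0..4: [4, 3, 4, 1, 2]
Each d has probability 1/5, so the pmf of τ is: f(1) = 1/5, f(2) = 1/5, f(3) = 1/5, f(4) = 2/5
Renewal equation for m(n) = E[N_n]: condition on τ_1 = k (if k <= n, one arrival plus a fresh copy on the remaining n−k steps): m(n) = F(n) + Σ_{k<=n} f(k)·m(n−k), where F(n) = P(τ <= n) and m(0) = 0
m(1) = F(1) = 1/5
m(2) = F(2) + f(1)·m(1) = 2/5 + 1/5·1/5 = 11/25
m(3) = F(3) + f(1)·m(2) + f(2)·m(1) = 3/5 + 1/5·11/25 + 1/5·1/5 = 91/125
m(4) = F(4) + f(1)·m(3) + f(2)·m(2) + f(3)·m(1) = 1 + 1/5·91/125 + 1/5·11/25 + 1/5·1/5 = 796/625
m(5) = F(5) + f(1)·m(4) + f(2)·m(3) + f(3)·m(2) + f(4)·m(1) = 1 + 1/5·796/625 + 1/5·91/125 + 1/5·11/25 + 2/5·1/5 = 4901/3125
m(6) = F(6) + f(1)·m(5) + f(2)·m(4) + f(3)·m(3) + f(4)·m(2) = 1 + 1/5·4901/3125 + 1/5·796/625 + 1/5·91/125 + 2/5·11/25 = 29531/15625
m(7) = F(7) + f(1)·m(6) + f(2)·m(5) + f(3)·m(4) + f(4)·m(3) = 1 + 1/5·29531/15625 + 1/5·4901/3125 + 1/5·796/625 + 2/5·91/125 = 174811/78125
E[N_7] = m(7) = 174811/78125

174811/78125


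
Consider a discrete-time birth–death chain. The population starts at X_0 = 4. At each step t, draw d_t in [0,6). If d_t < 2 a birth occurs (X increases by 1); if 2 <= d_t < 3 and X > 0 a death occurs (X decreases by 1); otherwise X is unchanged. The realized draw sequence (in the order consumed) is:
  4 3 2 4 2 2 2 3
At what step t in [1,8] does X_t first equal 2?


5

t=0: X=4, d=4 → hold, X_1=4
t=1: X=4, d=3 → hold, X_2=4
t=2: X=4, d=2 → death, X_3=3
t=3: X=3, d=4 → hold, X_4=3
t=4: X=3, d=2 → death, X_5=2
t=5: X=2, d=2 → death, X_6=1
t=6: X=1, d=2 → death, X_7=0
t=7: X=0, d=3 → hold, X_8=0


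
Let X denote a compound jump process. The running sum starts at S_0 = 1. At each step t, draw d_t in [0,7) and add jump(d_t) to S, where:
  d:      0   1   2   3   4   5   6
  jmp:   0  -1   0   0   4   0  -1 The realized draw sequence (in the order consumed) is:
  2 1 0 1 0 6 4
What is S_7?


t=0: S=1, d=2, jump=0, S_1=1
t=1: S=1, d=1, jump=-1, S_2=0
t=2: S=0, d=0, jump=0, S_3=0
t=3: S=0, d=1, jump=-1, S_4=-1
t=4: S=-1, d=0, jump=0, S_5=-1
t=5: S=-1, d=6, jump=-1, S_6=-2
t=6: S=-2, d=4, jump=4, S_7=2

2


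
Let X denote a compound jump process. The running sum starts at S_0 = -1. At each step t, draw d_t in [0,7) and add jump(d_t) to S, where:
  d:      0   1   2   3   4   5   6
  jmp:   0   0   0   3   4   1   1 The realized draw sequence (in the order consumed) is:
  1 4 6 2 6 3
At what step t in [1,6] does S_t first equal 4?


3

t=0: S=-1, d=1, jump=0, S_1=-1
t=1: S=-1, d=4, jump=4, S_2=3
t=2: S=3, d=6, jump=1, S_3=4
t=3: S=4, d=2, jump=0, S_4=4
t=4: S=4, d=6, jump=1, S_5=5
t=5: S=5, d=3, jump=3, S_6=8


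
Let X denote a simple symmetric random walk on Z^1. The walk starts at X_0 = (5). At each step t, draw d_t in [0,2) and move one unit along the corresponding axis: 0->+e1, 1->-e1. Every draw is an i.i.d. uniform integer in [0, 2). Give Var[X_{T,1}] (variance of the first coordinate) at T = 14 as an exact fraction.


14

Outcome values over d=0..1: [1, -1]
Σy = 0, Σy² = 2, M = 2
μ = 0/2 = 0,  σ² = 2/2 − (0)² = 1
Independent increments: Var[X_14] = 14·σ² = 14·(1) = 14


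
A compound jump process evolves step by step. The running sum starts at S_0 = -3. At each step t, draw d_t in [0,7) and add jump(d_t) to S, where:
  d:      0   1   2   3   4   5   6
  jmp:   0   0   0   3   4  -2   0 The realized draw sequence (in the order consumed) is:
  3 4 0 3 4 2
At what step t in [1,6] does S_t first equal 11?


5

t=0: S=-3, d=3, jump=3, S_1=0
t=1: S=0, d=4, jump=4, S_2=4
t=2: S=4, d=0, jump=0, S_3=4
t=3: S=4, d=3, jump=3, S_4=7
t=4: S=7, d=4, jump=4, S_5=11
t=5: S=11, d=2, jump=0, S_6=11


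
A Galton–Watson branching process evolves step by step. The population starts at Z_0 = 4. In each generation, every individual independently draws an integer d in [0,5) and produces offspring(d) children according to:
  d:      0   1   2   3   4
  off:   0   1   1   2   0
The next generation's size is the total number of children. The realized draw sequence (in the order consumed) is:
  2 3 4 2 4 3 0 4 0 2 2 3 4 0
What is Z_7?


0

gen 0: Z_0=4, draws=[2, 3, 4, 2], offspring=[1, 2, 0, 1], Z_1=4
gen 1: Z_1=4, draws=[4, 3, 0, 4], offspring=[0, 2, 0, 0], Z_2=2
gen 2: Z_2=2, draws=[0, 2], offspring=[0, 1], Z_3=1
gen 3: Z_3=1, draws=[2], offspring=[1], Z_4=1
gen 4: Z_4=1, draws=[3], offspring=[2], Z_5=2
gen 5: Z_5=2, draws=[4, 0], offspring=[0, 0], Z_6=0
gen 6: Z_6=0, draws=[], offspring=[], Z_7=0


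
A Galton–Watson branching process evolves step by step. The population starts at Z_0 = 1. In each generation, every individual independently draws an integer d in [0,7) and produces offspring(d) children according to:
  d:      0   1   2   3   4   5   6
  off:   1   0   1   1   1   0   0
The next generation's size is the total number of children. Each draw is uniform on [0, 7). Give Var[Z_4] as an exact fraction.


549120/5764801

Outcome values over d=0..6: [1, 0, 1, 1, 1, 0, 0]
Σy = 4, Σy² = 4, M = 7
μ = 4/7 = 4/7,  σ² = 4/7 − (4/7)² = 12/49
V_0 = 0, E_0 = 1
V_1 = 12/49·E_0 + (4/7)²·V_0 = 12/49;  E_1 = 4/7
V_2 = 12/49·E_1 + (4/7)²·V_1 = 528/2401;  E_2 = 16/49
V_3 = 12/49·E_2 + (4/7)²·V_2 = 17856/117649;  E_3 = 64/343
V_4 = 12/49·E_3 + (4/7)²·V_3 = 549120/5764801;  E_4 = 256/2401


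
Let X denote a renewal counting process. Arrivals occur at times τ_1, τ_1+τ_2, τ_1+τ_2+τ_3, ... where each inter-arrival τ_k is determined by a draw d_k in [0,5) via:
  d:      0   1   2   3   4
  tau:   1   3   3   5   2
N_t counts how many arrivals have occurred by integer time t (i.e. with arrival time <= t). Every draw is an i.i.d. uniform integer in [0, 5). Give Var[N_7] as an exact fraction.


Inter-arrival values over d=0..4: [1, 3, 3, 5, 2]
Each d has probability 1/5, so the pmf of τ is: f(1) = 1/5, f(2) = 1/5, f(3) = 2/5, f(5) = 1/5
Let p_n(j) = P(N_n = j), with p_0 = [1]. Condition on τ_1: p_n(0) = P(τ > n), and for j >= 1, p_n(j) = Σ_{k<=n} f(k)·p_{n−k}(j−1)
p_1 = [4/5, 1/5]  (j = 0..1)
p_2 = [3/5, 9/25, 1/25]  (j = 0..2)
p_3 = [1/5, 17/25, 14/125, 1/125]  (j = 0..3)
p_4 = [1/5, 12/25, 36/125, 19/625, 1/625]  (j = 0..4)
p_5 = [0, 13/25, 47/125, 12/125, 24/3125, 1/3125]  (j = 0..5)
p_6 = [0, 7/25, 64/125, 111/625, 89/3125, 29/15625, 1/15625]  (j = 0..6)
p_7 = [0, 1/5, 53/125, 188/625, 209/3125, 123/15625, 34/78125, 1/78125]  (j = 0..7)
E[N_7] = Σ j·p_7(j) = 176561/78125;  E[N_7²] = Σ j²·p_7(j) = 459873/78125
Var[N_7] = 459873/78125 − (176561/78125)² = 4753791404/6103515625

4753791404/6103515625


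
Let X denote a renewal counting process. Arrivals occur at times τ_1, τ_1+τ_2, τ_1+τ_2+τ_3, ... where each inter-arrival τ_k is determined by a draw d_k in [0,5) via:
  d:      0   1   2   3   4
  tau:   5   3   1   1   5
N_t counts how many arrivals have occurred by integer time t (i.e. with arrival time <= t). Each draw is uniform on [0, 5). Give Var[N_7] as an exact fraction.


6919343246/6103515625

Inter-arrival values over d=0..4: [5, 3, 1, 1, 5]
Each d has probability 1/5, so the pmf of τ is: f(1) = 2/5, f(3) = 1/5, f(5) = 2/5
Let p_n(j) = P(N_n = j), with p_0 = [1]. Condition on τ_1: p_n(0) = P(τ > n), and for j >= 1, p_n(j) = Σ_{k<=n} f(k)·p_{n−k}(j−1)
p_1 = [3/5, 2/5]  (j = 0..1)
p_2 = [3/5, 6/25, 4/25]  (j = 0..2)
p_3 = [2/5, 11/25, 12/125, 8/125]  (j = 0..3)
p_4 = [2/5, 7/25, 32/125, 24/625, 16/625]  (j = 0..4)
p_5 = [0, 17/25, 4/25, 84/625, 48/3125, 32/3125]  (j = 0..5)
p_6 = [0, 8/25, 13/25, 52/625, 208/3125, 96/15625, 64/15625]  (j = 0..6)
p_7 = [0, 8/25, 7/25, 202/625, 128/3125, 496/15625, 192/78125, 128/78125]  (j = 0..7)
E[N_7] = Σ j·p_7(j) = 171748/78125;  E[N_7²] = Σ j²·p_7(j) = 466134/78125
Var[N_7] = 466134/78125 − (171748/78125)² = 6919343246/6103515625


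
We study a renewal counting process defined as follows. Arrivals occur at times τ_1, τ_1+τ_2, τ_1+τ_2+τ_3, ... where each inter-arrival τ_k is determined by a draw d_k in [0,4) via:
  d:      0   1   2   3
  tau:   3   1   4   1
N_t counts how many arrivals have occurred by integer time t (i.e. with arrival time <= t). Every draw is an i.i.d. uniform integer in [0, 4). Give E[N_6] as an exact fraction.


Inter-arrival values over d=0..3: [3, 1, 4, 1]
Each d has probability 1/4, so the pmf of τ is: f(1) = 1/2, f(3) = 1/4, f(4) = 1/4
Renewal equation for m(n) = E[N_n]: condition on τ_1 = k (if k <= n, one arrival plus a fresh copy on the remaining n−k steps): m(n) = F(n) + Σ_{k<=n} f(k)·m(n−k), where F(n) = P(τ <= n) and m(0) = 0
m(1) = F(1) = 1/2
m(2) = F(2) + f(1)·m(1) = 1/2 + 1/2·1/2 = 3/4
m(3) = F(3) + f(1)·m(2) = 3/4 + 1/2·3/4 = 9/8
m(4) = F(4) + f(1)·m(3) + f(3)·m(1) = 1 + 1/2·9/8 + 1/4·1/2 = 27/16
m(5) = F(5) + f(1)·m(4) + f(3)·m(2) + f(4)·m(1) = 1 + 1/2·27/16 + 1/4·3/4 + 1/4·1/2 = 69/32
m(6) = F(6) + f(1)·m(5) + f(3)·m(3) + f(4)·m(2) = 1 + 1/2·69/32 + 1/4·9/8 + 1/4·3/4 = 163/64
E[N_6] = m(6) = 163/64

163/64


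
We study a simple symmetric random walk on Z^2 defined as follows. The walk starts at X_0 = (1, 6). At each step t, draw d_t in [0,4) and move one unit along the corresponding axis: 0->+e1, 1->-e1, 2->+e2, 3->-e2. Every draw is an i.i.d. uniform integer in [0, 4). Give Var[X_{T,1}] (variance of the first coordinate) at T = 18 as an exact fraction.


Outcome values over d=0..3: [1, -1, 0, 0]
Σy = 0, Σy² = 2, M = 4
μ = 0/4 = 0,  σ² = 2/4 − (0)² = 1/2
Independent increments: Var[X_18] = 18·σ² = 18·(1/2) = 9

9


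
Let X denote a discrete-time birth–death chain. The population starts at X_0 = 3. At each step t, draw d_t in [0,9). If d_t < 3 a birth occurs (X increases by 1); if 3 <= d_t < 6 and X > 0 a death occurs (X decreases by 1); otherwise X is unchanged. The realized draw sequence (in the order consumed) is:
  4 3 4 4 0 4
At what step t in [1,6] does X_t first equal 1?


2

t=0: X=3, d=4 → death, X_1=2
t=1: X=2, d=3 → death, X_2=1
t=2: X=1, d=4 → death, X_3=0
t=3: X=0, d=4 → hold, X_4=0
t=4: X=0, d=0 → birth, X_5=1
t=5: X=1, d=4 → death, X_6=0


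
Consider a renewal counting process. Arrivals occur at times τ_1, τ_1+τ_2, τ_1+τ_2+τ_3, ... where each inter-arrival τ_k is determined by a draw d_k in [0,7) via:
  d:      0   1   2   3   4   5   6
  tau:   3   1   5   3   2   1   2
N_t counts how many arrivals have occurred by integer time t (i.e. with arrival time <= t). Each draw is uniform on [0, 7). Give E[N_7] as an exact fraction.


2239967/823543

Inter-arrival values over d=0..6: [3, 1, 5, 3, 2, 1, 2]
Each d has probability 1/7, so the pmf of τ is: f(1) = 2/7, f(2) = 2/7, f(3) = 2/7, f(5) = 1/7
Renewal equation for m(n) = E[N_n]: condition on τ_1 = k (if k <= n, one arrival plus a fresh copy on the remaining n−k steps): m(n) = F(n) + Σ_{k<=n} f(k)·m(n−k), where F(n) = P(τ <= n) and m(0) = 0
m(1) = F(1) = 2/7
m(2) = F(2) + f(1)·m(1) = 4/7 + 2/7·2/7 = 32/49
m(3) = F(3) + f(1)·m(2) + f(2)·m(1) = 6/7 + 2/7·32/49 + 2/7·2/7 = 386/343
m(4) = F(4) + f(1)·m(3) + f(2)·m(2) + f(3)·m(1) = 6/7 + 2/7·386/343 + 2/7·32/49 + 2/7·2/7 = 3474/2401
m(5) = F(5) + f(1)·m(4) + f(2)·m(3) + f(3)·m(2) = 1 + 2/7·3474/2401 + 2/7·386/343 + 2/7·32/49 = 32295/16807
m(6) = F(6) + f(1)·m(5) + f(2)·m(4) + f(3)·m(3) + f(5)·m(1) = 1 + 2/7·32295/16807 + 2/7·3474/2401 + 2/7·386/343 + 1/7·2/7 = 273505/117649
m(7) = F(7) + f(1)·m(6) + f(2)·m(5) + f(3)·m(4) + f(5)·m(2) = 1 + 2/7·273505/117649 + 2/7·32295/16807 + 2/7·3474/2401 + 1/7·32/49 = 2239967/823543
E[N_7] = m(7) = 2239967/823543


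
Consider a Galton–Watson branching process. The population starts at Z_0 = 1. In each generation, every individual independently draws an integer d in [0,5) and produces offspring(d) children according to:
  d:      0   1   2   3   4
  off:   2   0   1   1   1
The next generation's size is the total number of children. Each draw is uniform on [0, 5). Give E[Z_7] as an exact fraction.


Outcome values over d=0..4: [2, 0, 1, 1, 1]
Σy = 5, Σy² = 7, M = 5
μ = 5/5 = 1,  σ² = 7/5 − (1)² = 2/5
E[Z_0] = 1
E[Z_1] = 1·E[Z_0] = 1
E[Z_2] = 1·E[Z_1] = 1
E[Z_3] = 1·E[Z_2] = 1
E[Z_4] = 1·E[Z_3] = 1
E[Z_5] = 1·E[Z_4] = 1
E[Z_6] = 1·E[Z_5] = 1
E[Z_7] = 1·E[Z_6] = 1

1


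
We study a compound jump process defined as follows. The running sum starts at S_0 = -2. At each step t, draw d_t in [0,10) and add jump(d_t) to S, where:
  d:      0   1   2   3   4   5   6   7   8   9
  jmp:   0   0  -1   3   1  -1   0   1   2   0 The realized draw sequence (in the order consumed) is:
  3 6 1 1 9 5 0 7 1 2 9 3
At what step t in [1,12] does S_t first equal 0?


6

t=0: S=-2, d=3, jump=3, S_1=1
t=1: S=1, d=6, jump=0, S_2=1
t=2: S=1, d=1, jump=0, S_3=1
t=3: S=1, d=1, jump=0, S_4=1
t=4: S=1, d=9, jump=0, S_5=1
t=5: S=1, d=5, jump=-1, S_6=0
t=6: S=0, d=0, jump=0, S_7=0
t=7: S=0, d=7, jump=1, S_8=1
t=8: S=1, d=1, jump=0, S_9=1
t=9: S=1, d=2, jump=-1, S_10=0
t=10: S=0, d=9, jump=0, S_11=0
t=11: S=0, d=3, jump=3, S_12=3


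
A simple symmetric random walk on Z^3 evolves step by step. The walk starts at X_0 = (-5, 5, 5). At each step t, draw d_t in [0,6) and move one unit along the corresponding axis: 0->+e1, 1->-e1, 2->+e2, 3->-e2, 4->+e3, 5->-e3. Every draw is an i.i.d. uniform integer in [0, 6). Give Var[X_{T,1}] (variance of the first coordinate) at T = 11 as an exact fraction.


11/3

Outcome values over d=0..5: [1, -1, 0, 0, 0, 0]
Σy = 0, Σy² = 2, M = 6
μ = 0/6 = 0,  σ² = 2/6 − (0)² = 1/3
Independent increments: Var[X_11] = 11·σ² = 11·(1/3) = 11/3
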